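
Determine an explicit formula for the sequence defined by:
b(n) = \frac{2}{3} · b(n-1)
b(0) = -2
Pure geometric recurrence with ratio \frac{2}{3}.
By induction b(n) = b(0) · (\frac{2}{3})^n = - 2 \left(\frac{2}{3}\right)^{n}.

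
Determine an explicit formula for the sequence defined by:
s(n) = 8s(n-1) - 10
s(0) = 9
First-order linear non-homogeneous.
Homogeneous solution: s_h(n) = A·(8)^n.
Try constant particular solution s_p = K: K = 8K - 10 ⇒ K = \frac{10}{7}.
General: s(n) = A·(8)^n + \frac{10}{7}.
Apply s(0) = 9: A + \frac{10}{7} = 9 ⇒ A = \frac{53}{7}.
So s(n) = \frac{53 \cdot 8^{n}}{7} + \frac{10}{7}.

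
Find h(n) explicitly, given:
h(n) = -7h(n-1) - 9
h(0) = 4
First-order linear non-homogeneous.
Homogeneous solution: h_h(n) = A·(-7)^n.
Try constant particular solution h_p = K: K = -7K - 9 ⇒ K = - \frac{9}{8}.
General: h(n) = A·(-7)^n - \frac{9}{8}.
Apply h(0) = 4: A - \frac{9}{8} = 4 ⇒ A = \frac{41}{8}.
So h(n) = \frac{41 \left(-7\right)^{n}}{8} - \frac{9}{8}.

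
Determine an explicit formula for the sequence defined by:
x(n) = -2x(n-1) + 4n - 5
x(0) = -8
First-order linear with linear forcing.
Homogeneous solution: x_h(n) = A·(-2)^n.
Try particular x_p(n) = pn + q. Substituting:
  pn + q = -2(p(n-1) + q) + 4n - 5.
Matching the n-coefficient: p = -2p + 4 ⇒ p = \frac{4}{3}.
Matching constants: q = 2p - 2q - 5 ⇒ q = - \frac{7}{9}.
General: x(n) = A·(-2)^n + \frac{4 n}{3} - \frac{7}{9}.
Apply x(0) = -8: A - \frac{7}{9} = -8 ⇒ A = - \frac{65}{9}.
So x(n) = - \frac{65 \left(-2\right)^{n}}{9} + \frac{4 n}{3} - \frac{7}{9}.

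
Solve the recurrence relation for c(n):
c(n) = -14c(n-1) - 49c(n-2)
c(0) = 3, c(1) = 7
Characteristic equation: x² + 14x + 49 = 0, which is (x - (-7))².
Repeated root r = -7.
General solution: c(n) = (A + Bn)·(-7)^n.
From c(0) = 3: A = 3.
From c(1) = 7: (A + B)·(-7) = 7 ⇒ B = -4.
So c(n) = \left(3 - 4 n\right) \cdot (-7)^n.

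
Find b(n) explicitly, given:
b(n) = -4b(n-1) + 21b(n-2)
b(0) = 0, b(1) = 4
Characteristic equation: x² + 4x - 21 = 0, which factors as (x - (-7))(x - (3)) = 0.
Roots r₁ = -7, r₂ = 3 (distinct).
General solution: b(n) = A·(-7)^n + B·(3)^n.
From b(0) = 0: A + B = 0.
From b(1) = 4: -7A + 3B = 4.
Solving: A = - \frac{2}{5}, B = \frac{2}{5}.
So b(n) = - \frac{2 \left(-7\right)^{n}}{5} + \frac{2 \cdot 3^{n}}{5}.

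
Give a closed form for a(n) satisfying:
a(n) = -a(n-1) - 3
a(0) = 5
First-order linear non-homogeneous.
Homogeneous solution: a_h(n) = A·(-1)^n.
Try constant particular solution a_p = K: K = -K - 3 ⇒ K = - \frac{3}{2}.
General: a(n) = A·(-1)^n - \frac{3}{2}.
Apply a(0) = 5: A - \frac{3}{2} = 5 ⇒ A = \frac{13}{2}.
So a(n) = \frac{13 \left(-1\right)^{n}}{2} - \frac{3}{2}.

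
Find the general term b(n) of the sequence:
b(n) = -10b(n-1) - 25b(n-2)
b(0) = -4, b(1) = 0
Characteristic equation: x² + 10x + 25 = 0, which is (x - (-5))².
Repeated root r = -5.
General solution: b(n) = (A + Bn)·(-5)^n.
From b(0) = -4: A = -4.
From b(1) = 0: (A + B)·(-5) = 0 ⇒ B = 4.
So b(n) = \left(4 n - 4\right) \cdot (-5)^n.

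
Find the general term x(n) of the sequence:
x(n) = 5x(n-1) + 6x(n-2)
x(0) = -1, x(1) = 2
Characteristic equation: x² - 5x - 6 = 0, which factors as (x - (-1))(x - (6)) = 0.
Roots r₁ = -1, r₂ = 6 (distinct).
General solution: x(n) = A·(-1)^n + B·(6)^n.
From x(0) = -1: A + B = -1.
From x(1) = 2: -A + 6B = 2.
Solving: A = - \frac{8}{7}, B = \frac{1}{7}.
So x(n) = - \frac{8 \left(-1\right)^{n}}{7} + \frac{6^{n}}{7}.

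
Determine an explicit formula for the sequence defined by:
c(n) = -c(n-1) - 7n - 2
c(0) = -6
First-order linear with linear forcing.
Homogeneous solution: c_h(n) = A·(-1)^n.
Try particular c_p(n) = pn + q. Substituting:
  pn + q = -(p(n-1) + q) - 7n - 2.
Matching the n-coefficient: p = -p - 7 ⇒ p = - \frac{7}{2}.
Matching constants: q = p - q - 2 ⇒ q = - \frac{11}{4}.
General: c(n) = A·(-1)^n - \frac{7 n}{2} - \frac{11}{4}.
Apply c(0) = -6: A - \frac{11}{4} = -6 ⇒ A = - \frac{13}{4}.
So c(n) = - \frac{13 \left(-1\right)^{n}}{4} - \frac{7 n}{2} - \frac{11}{4}.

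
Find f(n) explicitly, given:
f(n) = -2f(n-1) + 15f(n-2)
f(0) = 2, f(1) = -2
Characteristic equation: x² + 2x - 15 = 0, which factors as (x - (3))(x - (-5)) = 0.
Roots r₁ = 3, r₂ = -5 (distinct).
General solution: f(n) = A·(3)^n + B·(-5)^n.
From f(0) = 2: A + B = 2.
From f(1) = -2: 3A - 5B = -2.
Solving: A = 1, B = 1.
So f(n) = \left(-5\right)^{n} + 3^{n}.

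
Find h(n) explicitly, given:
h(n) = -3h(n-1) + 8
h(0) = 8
First-order linear non-homogeneous.
Homogeneous solution: h_h(n) = A·(-3)^n.
Try constant particular solution h_p = K: K = -3K + 8 ⇒ K = 2.
General: h(n) = A·(-3)^n + 2.
Apply h(0) = 8: A + 2 = 8 ⇒ A = 6.
So h(n) = 6 \left(-3\right)^{n} + 2.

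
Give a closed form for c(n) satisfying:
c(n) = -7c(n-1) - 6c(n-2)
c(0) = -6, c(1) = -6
Characteristic equation: x² + 7x + 6 = 0, which factors as (x - (-1))(x - (-6)) = 0.
Roots r₁ = -1, r₂ = -6 (distinct).
General solution: c(n) = A·(-1)^n + B·(-6)^n.
From c(0) = -6: A + B = -6.
From c(1) = -6: -A - 6B = -6.
Solving: A = - \frac{42}{5}, B = \frac{12}{5}.
So c(n) = - \frac{42 \left(-1\right)^{n}}{5} + \frac{12 \left(-6\right)^{n}}{5}.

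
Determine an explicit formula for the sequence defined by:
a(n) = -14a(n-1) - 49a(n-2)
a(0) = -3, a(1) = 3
Characteristic equation: x² + 14x + 49 = 0, which is (x - (-7))².
Repeated root r = -7.
General solution: a(n) = (A + Bn)·(-7)^n.
From a(0) = -3: A = -3.
From a(1) = 3: (A + B)·(-7) = 3 ⇒ B = \frac{18}{7}.
So a(n) = \left(\frac{18 n}{7} - 3\right) \cdot (-7)^n.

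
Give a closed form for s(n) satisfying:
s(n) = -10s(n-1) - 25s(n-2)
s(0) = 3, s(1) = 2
Characteristic equation: x² + 10x + 25 = 0, which is (x - (-5))².
Repeated root r = -5.
General solution: s(n) = (A + Bn)·(-5)^n.
From s(0) = 3: A = 3.
From s(1) = 2: (A + B)·(-5) = 2 ⇒ B = - \frac{17}{5}.
So s(n) = \left(3 - \frac{17 n}{5}\right) \cdot (-5)^n.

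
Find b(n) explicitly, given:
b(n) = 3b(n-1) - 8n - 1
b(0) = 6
First-order linear with linear forcing.
Homogeneous solution: b_h(n) = A·(3)^n.
Try particular b_p(n) = pn + q. Substituting:
  pn + q = 3(p(n-1) + q) - 8n - 1.
Matching the n-coefficient: p = 3p - 8 ⇒ p = 4.
Matching constants: q = -3p + 3q - 1 ⇒ q = \frac{13}{2}.
General: b(n) = A·(3)^n + 4 n + \frac{13}{2}.
Apply b(0) = 6: A + \frac{13}{2} = 6 ⇒ A = - \frac{1}{2}.
So b(n) = - \frac{3^{n}}{2} + 4 n + \frac{13}{2}.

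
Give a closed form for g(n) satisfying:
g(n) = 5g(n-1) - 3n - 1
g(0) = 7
First-order linear with linear forcing.
Homogeneous solution: g_h(n) = A·(5)^n.
Try particular g_p(n) = pn + q. Substituting:
  pn + q = 5(p(n-1) + q) - 3n - 1.
Matching the n-coefficient: p = 5p - 3 ⇒ p = \frac{3}{4}.
Matching constants: q = -5p + 5q - 1 ⇒ q = \frac{19}{16}.
General: g(n) = A·(5)^n + \frac{3 n}{4} + \frac{19}{16}.
Apply g(0) = 7: A + \frac{19}{16} = 7 ⇒ A = \frac{93}{16}.
So g(n) = \frac{93 \cdot 5^{n}}{16} + \frac{3 n}{4} + \frac{19}{16}.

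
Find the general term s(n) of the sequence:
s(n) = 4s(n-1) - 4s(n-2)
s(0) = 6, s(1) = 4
Characteristic equation: x² - 4x + 4 = 0, which is (x - (2))².
Repeated root r = 2.
General solution: s(n) = (A + Bn)·(2)^n.
From s(0) = 6: A = 6.
From s(1) = 4: (A + B)·(2) = 4 ⇒ B = -4.
So s(n) = \left(6 - 4 n\right) \cdot (2)^n.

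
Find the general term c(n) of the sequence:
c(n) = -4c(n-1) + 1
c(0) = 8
First-order linear non-homogeneous.
Homogeneous solution: c_h(n) = A·(-4)^n.
Try constant particular solution c_p = K: K = -4K + 1 ⇒ K = \frac{1}{5}.
General: c(n) = A·(-4)^n + \frac{1}{5}.
Apply c(0) = 8: A + \frac{1}{5} = 8 ⇒ A = \frac{39}{5}.
So c(n) = \frac{39 \left(-4\right)^{n}}{5} + \frac{1}{5}.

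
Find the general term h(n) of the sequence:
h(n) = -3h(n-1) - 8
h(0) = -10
First-order linear non-homogeneous.
Homogeneous solution: h_h(n) = A·(-3)^n.
Try constant particular solution h_p = K: K = -3K - 8 ⇒ K = -2.
General: h(n) = A·(-3)^n - 2.
Apply h(0) = -10: A - 2 = -10 ⇒ A = -8.
So h(n) = - 8 \left(-3\right)^{n} - 2.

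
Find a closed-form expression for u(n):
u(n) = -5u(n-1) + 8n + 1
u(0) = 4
First-order linear with linear forcing.
Homogeneous solution: u_h(n) = A·(-5)^n.
Try particular u_p(n) = pn + q. Substituting:
  pn + q = -5(p(n-1) + q) + 8n + 1.
Matching the n-coefficient: p = -5p + 8 ⇒ p = \frac{4}{3}.
Matching constants: q = 5p - 5q + 1 ⇒ q = \frac{23}{18}.
General: u(n) = A·(-5)^n + \frac{4 n}{3} + \frac{23}{18}.
Apply u(0) = 4: A + \frac{23}{18} = 4 ⇒ A = \frac{49}{18}.
So u(n) = \frac{49 \left(-5\right)^{n}}{18} + \frac{4 n}{3} + \frac{23}{18}.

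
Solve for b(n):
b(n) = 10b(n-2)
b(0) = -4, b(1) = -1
Characteristic equation: x² - 10 = 0.
Discriminant Δ = (0)² + 4·(10) = 40.
Roots r₁,₂ = (0 ± √40)/2, so r₁ = \sqrt{10}, r₂ = - \sqrt{10}.
General solution: b(n) = A·r₁^n + B·r₂^n.
From the initial conditions, A + B = -4 and r₁A + r₂B = -1.
Since r₁ - r₂ = √40: A = (-1 - (-4)r₂)/√40 = -2 - \frac{\sqrt{10}}{20}, and B = -4 - A = -2 + \frac{\sqrt{10}}{20}.
So b(n) = \left(-2 - \frac{\sqrt{10}}{20}\right)\left(\sqrt{10}\right)^n + \left(-2 + \frac{\sqrt{10}}{20}\right)\left(- \sqrt{10}\right)^n.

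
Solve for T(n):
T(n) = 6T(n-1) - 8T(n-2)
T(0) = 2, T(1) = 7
Characteristic equation: x² - 6x + 8 = 0, which factors as (x - (2))(x - (4)) = 0.
Roots r₁ = 2, r₂ = 4 (distinct).
General solution: T(n) = A·(2)^n + B·(4)^n.
From T(0) = 2: A + B = 2.
From T(1) = 7: 2A + 4B = 7.
Solving: A = \frac{1}{2}, B = \frac{3}{2}.
So T(n) = \frac{2^{n}}{2} + \frac{3 \cdot 4^{n}}{2}.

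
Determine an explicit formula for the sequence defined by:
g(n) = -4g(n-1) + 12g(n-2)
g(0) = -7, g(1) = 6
Characteristic equation: x² + 4x - 12 = 0, which factors as (x - (-6))(x - (2)) = 0.
Roots r₁ = -6, r₂ = 2 (distinct).
General solution: g(n) = A·(-6)^n + B·(2)^n.
From g(0) = -7: A + B = -7.
From g(1) = 6: -6A + 2B = 6.
Solving: A = - \frac{5}{2}, B = - \frac{9}{2}.
So g(n) = - \frac{5 \left(-6\right)^{n}}{2} - \frac{9 \cdot 2^{n}}{2}.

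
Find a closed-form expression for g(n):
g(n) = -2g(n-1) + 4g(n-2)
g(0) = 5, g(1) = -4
Characteristic equation: x² + 2x - 4 = 0.
Discriminant Δ = (-2)² + 4·(4) = 20.
Roots r₁,₂ = (-2 ± √20)/2, so r₁ = -1 + \sqrt{5}, r₂ = - \sqrt{5} - 1.
General solution: g(n) = A·r₁^n + B·r₂^n.
From the initial conditions, A + B = 5 and r₁A + r₂B = -4.
Since r₁ - r₂ = √20: A = (-4 - (5)r₂)/√20 = \frac{\sqrt{5}}{10} + \frac{5}{2}, and B = 5 - A = \frac{5}{2} - \frac{\sqrt{5}}{10}.
So g(n) = \left(\frac{\sqrt{5}}{10} + \frac{5}{2}\right)\left(-1 + \sqrt{5}\right)^n + \left(\frac{5}{2} - \frac{\sqrt{5}}{10}\right)\left(- \sqrt{5} - 1\right)^n.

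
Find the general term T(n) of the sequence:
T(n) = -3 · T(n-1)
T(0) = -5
Pure geometric recurrence with ratio -3.
By induction T(n) = T(0) · (-3)^n = - 5 \left(-3\right)^{n}.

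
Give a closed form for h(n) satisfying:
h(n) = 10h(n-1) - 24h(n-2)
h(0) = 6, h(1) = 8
Characteristic equation: x² - 10x + 24 = 0, which factors as (x - (6))(x - (4)) = 0.
Roots r₁ = 6, r₂ = 4 (distinct).
General solution: h(n) = A·(6)^n + B·(4)^n.
From h(0) = 6: A + B = 6.
From h(1) = 8: 6A + 4B = 8.
Solving: A = -8, B = 14.
So h(n) = 14 \cdot 4^{n} - 8 \cdot 6^{n}.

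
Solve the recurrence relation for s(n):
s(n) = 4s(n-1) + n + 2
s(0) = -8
First-order linear with linear forcing.
Homogeneous solution: s_h(n) = A·(4)^n.
Try particular s_p(n) = pn + q. Substituting:
  pn + q = 4(p(n-1) + q) + n + 2.
Matching the n-coefficient: p = 4p + 1 ⇒ p = - \frac{1}{3}.
Matching constants: q = -4p + 4q + 2 ⇒ q = - \frac{10}{9}.
General: s(n) = A·(4)^n - \frac{n}{3} - \frac{10}{9}.
Apply s(0) = -8: A - \frac{10}{9} = -8 ⇒ A = - \frac{62}{9}.
So s(n) = - \frac{62 \cdot 4^{n}}{9} - \frac{n}{3} - \frac{10}{9}.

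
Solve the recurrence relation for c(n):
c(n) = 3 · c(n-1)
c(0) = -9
Pure geometric recurrence with ratio 3.
By induction c(n) = c(0) · (3)^n = - 9 \cdot 3^{n}.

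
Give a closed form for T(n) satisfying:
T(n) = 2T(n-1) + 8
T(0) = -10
First-order linear non-homogeneous.
Homogeneous solution: T_h(n) = A·(2)^n.
Try constant particular solution T_p = K: K = 2K + 8 ⇒ K = -8.
General: T(n) = A·(2)^n - 8.
Apply T(0) = -10: A - 8 = -10 ⇒ A = -2.
So T(n) = - 2 \cdot 2^{n} - 8.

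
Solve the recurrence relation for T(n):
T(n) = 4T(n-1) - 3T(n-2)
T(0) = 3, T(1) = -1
Characteristic equation: x² - 4x + 3 = 0, which factors as (x - (1))(x - (3)) = 0.
Roots r₁ = 1, r₂ = 3 (distinct).
General solution: T(n) = A·(1)^n + B·(3)^n.
From T(0) = 3: A + B = 3.
From T(1) = -1: A + 3B = -1.
Solving: A = 5, B = -2.
So T(n) = 5 - 2 \cdot 3^{n}.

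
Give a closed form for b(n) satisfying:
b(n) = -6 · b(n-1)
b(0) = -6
Pure geometric recurrence with ratio -6.
By induction b(n) = b(0) · (-6)^n = - 6 \left(-6\right)^{n}.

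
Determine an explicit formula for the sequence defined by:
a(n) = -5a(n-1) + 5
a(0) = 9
First-order linear non-homogeneous.
Homogeneous solution: a_h(n) = A·(-5)^n.
Try constant particular solution a_p = K: K = -5K + 5 ⇒ K = \frac{5}{6}.
General: a(n) = A·(-5)^n + \frac{5}{6}.
Apply a(0) = 9: A + \frac{5}{6} = 9 ⇒ A = \frac{49}{6}.
So a(n) = \frac{49 \left(-5\right)^{n}}{6} + \frac{5}{6}.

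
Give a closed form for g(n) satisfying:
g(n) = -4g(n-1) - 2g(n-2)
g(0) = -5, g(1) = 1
Characteristic equation: x² + 4x + 2 = 0.
Discriminant Δ = (-4)² + 4·(-2) = 8.
Roots r₁,₂ = (-4 ± √8)/2, so r₁ = -2 + \sqrt{2}, r₂ = -2 - \sqrt{2}.
General solution: g(n) = A·r₁^n + B·r₂^n.
From the initial conditions, A + B = -5 and r₁A + r₂B = 1.
Since r₁ - r₂ = √8: A = (1 - (-5)r₂)/√8 = - \frac{9 \sqrt{2}}{4} - \frac{5}{2}, and B = -5 - A = - \frac{5}{2} + \frac{9 \sqrt{2}}{4}.
So g(n) = \left(- \frac{9 \sqrt{2}}{4} - \frac{5}{2}\right)\left(-2 + \sqrt{2}\right)^n + \left(- \frac{5}{2} + \frac{9 \sqrt{2}}{4}\right)\left(-2 - \sqrt{2}\right)^n.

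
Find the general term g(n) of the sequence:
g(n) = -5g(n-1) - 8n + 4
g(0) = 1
First-order linear with linear forcing.
Homogeneous solution: g_h(n) = A·(-5)^n.
Try particular g_p(n) = pn + q. Substituting:
  pn + q = -5(p(n-1) + q) - 8n + 4.
Matching the n-coefficient: p = -5p - 8 ⇒ p = - \frac{4}{3}.
Matching constants: q = 5p - 5q + 4 ⇒ q = - \frac{4}{9}.
General: g(n) = A·(-5)^n - \frac{4 n}{3} - \frac{4}{9}.
Apply g(0) = 1: A - \frac{4}{9} = 1 ⇒ A = \frac{13}{9}.
So g(n) = \frac{13 \left(-5\right)^{n}}{9} - \frac{4 n}{3} - \frac{4}{9}.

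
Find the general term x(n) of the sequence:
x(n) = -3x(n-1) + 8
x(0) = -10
First-order linear non-homogeneous.
Homogeneous solution: x_h(n) = A·(-3)^n.
Try constant particular solution x_p = K: K = -3K + 8 ⇒ K = 2.
General: x(n) = A·(-3)^n + 2.
Apply x(0) = -10: A + 2 = -10 ⇒ A = -12.
So x(n) = 2 - 12 \left(-3\right)^{n}.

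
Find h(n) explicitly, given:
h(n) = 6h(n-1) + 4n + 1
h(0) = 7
First-order linear with linear forcing.
Homogeneous solution: h_h(n) = A·(6)^n.
Try particular h_p(n) = pn + q. Substituting:
  pn + q = 6(p(n-1) + q) + 4n + 1.
Matching the n-coefficient: p = 6p + 4 ⇒ p = - \frac{4}{5}.
Matching constants: q = -6p + 6q + 1 ⇒ q = - \frac{29}{25}.
General: h(n) = A·(6)^n - \frac{4 n}{5} - \frac{29}{25}.
Apply h(0) = 7: A - \frac{29}{25} = 7 ⇒ A = \frac{204}{25}.
So h(n) = \frac{204 \cdot 6^{n}}{25} - \frac{4 n}{5} - \frac{29}{25}.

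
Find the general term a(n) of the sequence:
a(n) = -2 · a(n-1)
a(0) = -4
Pure geometric recurrence with ratio -2.
By induction a(n) = a(0) · (-2)^n = - 4 \left(-2\right)^{n}.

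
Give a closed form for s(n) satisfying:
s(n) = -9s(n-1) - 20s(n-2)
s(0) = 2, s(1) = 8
Characteristic equation: x² + 9x + 20 = 0, which factors as (x - (-4))(x - (-5)) = 0.
Roots r₁ = -4, r₂ = -5 (distinct).
General solution: s(n) = A·(-4)^n + B·(-5)^n.
From s(0) = 2: A + B = 2.
From s(1) = 8: -4A - 5B = 8.
Solving: A = 18, B = -16.
So s(n) = 18 \left(-4\right)^{n} - 16 \left(-5\right)^{n}.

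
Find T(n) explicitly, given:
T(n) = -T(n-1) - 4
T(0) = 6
First-order linear non-homogeneous.
Homogeneous solution: T_h(n) = A·(-1)^n.
Try constant particular solution T_p = K: K = -K - 4 ⇒ K = -2.
General: T(n) = A·(-1)^n - 2.
Apply T(0) = 6: A - 2 = 6 ⇒ A = 8.
So T(n) = 8 \left(-1\right)^{n} - 2.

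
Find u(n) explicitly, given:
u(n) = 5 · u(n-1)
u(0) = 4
Pure geometric recurrence with ratio 5.
By induction u(n) = u(0) · (5)^n = 4 \cdot 5^{n}.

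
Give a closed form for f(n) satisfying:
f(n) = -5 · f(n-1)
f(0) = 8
Pure geometric recurrence with ratio -5.
By induction f(n) = f(0) · (-5)^n = 8 \left(-5\right)^{n}.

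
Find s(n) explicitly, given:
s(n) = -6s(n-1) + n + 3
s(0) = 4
First-order linear with linear forcing.
Homogeneous solution: s_h(n) = A·(-6)^n.
Try particular s_p(n) = pn + q. Substituting:
  pn + q = -6(p(n-1) + q) + n + 3.
Matching the n-coefficient: p = -6p + 1 ⇒ p = \frac{1}{7}.
Matching constants: q = 6p - 6q + 3 ⇒ q = \frac{27}{49}.
General: s(n) = A·(-6)^n + \frac{n}{7} + \frac{27}{49}.
Apply s(0) = 4: A + \frac{27}{49} = 4 ⇒ A = \frac{169}{49}.
So s(n) = \frac{169 \left(-6\right)^{n}}{49} + \frac{n}{7} + \frac{27}{49}.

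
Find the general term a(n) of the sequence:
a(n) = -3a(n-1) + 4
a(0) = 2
First-order linear non-homogeneous.
Homogeneous solution: a_h(n) = A·(-3)^n.
Try constant particular solution a_p = K: K = -3K + 4 ⇒ K = 1.
General: a(n) = A·(-3)^n + 1.
Apply a(0) = 2: A + 1 = 2 ⇒ A = 1.
So a(n) = \left(-3\right)^{n} + 1.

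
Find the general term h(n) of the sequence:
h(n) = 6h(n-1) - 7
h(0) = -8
First-order linear non-homogeneous.
Homogeneous solution: h_h(n) = A·(6)^n.
Try constant particular solution h_p = K: K = 6K - 7 ⇒ K = \frac{7}{5}.
General: h(n) = A·(6)^n + \frac{7}{5}.
Apply h(0) = -8: A + \frac{7}{5} = -8 ⇒ A = - \frac{47}{5}.
So h(n) = \frac{7}{5} - \frac{47 \cdot 6^{n}}{5}.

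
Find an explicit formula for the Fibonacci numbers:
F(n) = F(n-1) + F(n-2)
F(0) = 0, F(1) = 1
This is the Fibonacci sequence.
Characteristic equation: x² - x - 1 = 0; roots r₁ = \frac{1}{2} + \frac{\sqrt{5}}{2}, r₂ = \frac{1}{2} - \frac{\sqrt{5}}{2}.
General: F(n) = A·r₁^n + B·r₂^n. Solving with F(0)=0, F(1)=1 gives A = \frac{\sqrt{5}}{5}, B = - \frac{\sqrt{5}}{5}.
So F(n) = \frac{2^{- n} \sqrt{5} \left(- \left(1 - \sqrt{5}\right)^{n} + \left(1 + \sqrt{5}\right)^{n}\right)}{5}.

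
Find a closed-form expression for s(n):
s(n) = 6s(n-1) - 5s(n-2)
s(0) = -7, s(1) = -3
Characteristic equation: x² - 6x + 5 = 0, which factors as (x - (1))(x - (5)) = 0.
Roots r₁ = 1, r₂ = 5 (distinct).
General solution: s(n) = A·(1)^n + B·(5)^n.
From s(0) = -7: A + B = -7.
From s(1) = -3: A + 5B = -3.
Solving: A = -8, B = 1.
So s(n) = 5^{n} - 8.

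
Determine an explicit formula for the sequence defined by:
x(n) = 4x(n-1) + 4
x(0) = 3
First-order linear non-homogeneous.
Homogeneous solution: x_h(n) = A·(4)^n.
Try constant particular solution x_p = K: K = 4K + 4 ⇒ K = - \frac{4}{3}.
General: x(n) = A·(4)^n - \frac{4}{3}.
Apply x(0) = 3: A - \frac{4}{3} = 3 ⇒ A = \frac{13}{3}.
So x(n) = \frac{13 \cdot 4^{n}}{3} - \frac{4}{3}.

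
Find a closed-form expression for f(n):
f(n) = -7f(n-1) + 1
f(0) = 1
First-order linear non-homogeneous.
Homogeneous solution: f_h(n) = A·(-7)^n.
Try constant particular solution f_p = K: K = -7K + 1 ⇒ K = \frac{1}{8}.
General: f(n) = A·(-7)^n + \frac{1}{8}.
Apply f(0) = 1: A + \frac{1}{8} = 1 ⇒ A = \frac{7}{8}.
So f(n) = \frac{7 \left(-7\right)^{n}}{8} + \frac{1}{8}.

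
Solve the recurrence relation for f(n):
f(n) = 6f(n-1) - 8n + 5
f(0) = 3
First-order linear with linear forcing.
Homogeneous solution: f_h(n) = A·(6)^n.
Try particular f_p(n) = pn + q. Substituting:
  pn + q = 6(p(n-1) + q) - 8n + 5.
Matching the n-coefficient: p = 6p - 8 ⇒ p = \frac{8}{5}.
Matching constants: q = -6p + 6q + 5 ⇒ q = \frac{23}{25}.
General: f(n) = A·(6)^n + \frac{8 n}{5} + \frac{23}{25}.
Apply f(0) = 3: A + \frac{23}{25} = 3 ⇒ A = \frac{52}{25}.
So f(n) = \frac{52 \cdot 6^{n}}{25} + \frac{8 n}{5} + \frac{23}{25}.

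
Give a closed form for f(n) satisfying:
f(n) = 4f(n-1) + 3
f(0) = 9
First-order linear non-homogeneous.
Homogeneous solution: f_h(n) = A·(4)^n.
Try constant particular solution f_p = K: K = 4K + 3 ⇒ K = -1.
General: f(n) = A·(4)^n - 1.
Apply f(0) = 9: A - 1 = 9 ⇒ A = 10.
So f(n) = 10 \cdot 4^{n} - 1.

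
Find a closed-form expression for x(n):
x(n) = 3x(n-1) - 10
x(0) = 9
First-order linear non-homogeneous.
Homogeneous solution: x_h(n) = A·(3)^n.
Try constant particular solution x_p = K: K = 3K - 10 ⇒ K = 5.
General: x(n) = A·(3)^n + 5.
Apply x(0) = 9: A + 5 = 9 ⇒ A = 4.
So x(n) = 4 \cdot 3^{n} + 5.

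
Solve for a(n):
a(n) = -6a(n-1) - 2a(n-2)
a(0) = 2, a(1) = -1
Characteristic equation: x² + 6x + 2 = 0.
Discriminant Δ = (-6)² + 4·(-2) = 28.
Roots r₁,₂ = (-6 ± √28)/2, so r₁ = -3 + \sqrt{7}, r₂ = -3 - \sqrt{7}.
General solution: a(n) = A·r₁^n + B·r₂^n.
From the initial conditions, A + B = 2 and r₁A + r₂B = -1.
Since r₁ - r₂ = √28: A = (-1 - (2)r₂)/√28 = \frac{5 \sqrt{7}}{14} + 1, and B = 2 - A = 1 - \frac{5 \sqrt{7}}{14}.
So a(n) = \left(\frac{5 \sqrt{7}}{14} + 1\right)\left(-3 + \sqrt{7}\right)^n + \left(1 - \frac{5 \sqrt{7}}{14}\right)\left(-3 - \sqrt{7}\right)^n.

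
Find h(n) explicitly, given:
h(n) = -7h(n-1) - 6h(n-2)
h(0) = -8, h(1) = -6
Characteristic equation: x² + 7x + 6 = 0, which factors as (x - (-6))(x - (-1)) = 0.
Roots r₁ = -6, r₂ = -1 (distinct).
General solution: h(n) = A·(-6)^n + B·(-1)^n.
From h(0) = -8: A + B = -8.
From h(1) = -6: -6A - B = -6.
Solving: A = \frac{14}{5}, B = - \frac{54}{5}.
So h(n) = - \frac{54 \left(-1\right)^{n}}{5} + \frac{14 \left(-6\right)^{n}}{5}.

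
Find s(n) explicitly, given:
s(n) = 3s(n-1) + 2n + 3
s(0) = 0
First-order linear with linear forcing.
Homogeneous solution: s_h(n) = A·(3)^n.
Try particular s_p(n) = pn + q. Substituting:
  pn + q = 3(p(n-1) + q) + 2n + 3.
Matching the n-coefficient: p = 3p + 2 ⇒ p = -1.
Matching constants: q = -3p + 3q + 3 ⇒ q = -3.
General: s(n) = A·(3)^n - n - 3.
Apply s(0) = 0: A - 3 = 0 ⇒ A = 3.
So s(n) = 3 \cdot 3^{n} - n - 3.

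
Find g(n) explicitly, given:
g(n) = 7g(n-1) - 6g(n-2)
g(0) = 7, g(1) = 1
Characteristic equation: x² - 7x + 6 = 0, which factors as (x - (1))(x - (6)) = 0.
Roots r₁ = 1, r₂ = 6 (distinct).
General solution: g(n) = A·(1)^n + B·(6)^n.
From g(0) = 7: A + B = 7.
From g(1) = 1: A + 6B = 1.
Solving: A = \frac{41}{5}, B = - \frac{6}{5}.
So g(n) = \frac{41}{5} - \frac{6 \cdot 6^{n}}{5}.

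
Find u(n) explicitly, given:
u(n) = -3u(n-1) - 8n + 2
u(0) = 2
First-order linear with linear forcing.
Homogeneous solution: u_h(n) = A·(-3)^n.
Try particular u_p(n) = pn + q. Substituting:
  pn + q = -3(p(n-1) + q) - 8n + 2.
Matching the n-coefficient: p = -3p - 8 ⇒ p = -2.
Matching constants: q = 3p - 3q + 2 ⇒ q = -1.
General: u(n) = A·(-3)^n - 2 n - 1.
Apply u(0) = 2: A - 1 = 2 ⇒ A = 3.
So u(n) = 3 \left(-3\right)^{n} - 2 n - 1.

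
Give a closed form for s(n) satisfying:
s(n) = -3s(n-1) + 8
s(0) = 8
First-order linear non-homogeneous.
Homogeneous solution: s_h(n) = A·(-3)^n.
Try constant particular solution s_p = K: K = -3K + 8 ⇒ K = 2.
General: s(n) = A·(-3)^n + 2.
Apply s(0) = 8: A + 2 = 8 ⇒ A = 6.
So s(n) = 6 \left(-3\right)^{n} + 2.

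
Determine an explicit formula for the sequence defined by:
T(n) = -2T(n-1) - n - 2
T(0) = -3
First-order linear with linear forcing.
Homogeneous solution: T_h(n) = A·(-2)^n.
Try particular T_p(n) = pn + q. Substituting:
  pn + q = -2(p(n-1) + q) - n - 2.
Matching the n-coefficient: p = -2p - 1 ⇒ p = - \frac{1}{3}.
Matching constants: q = 2p - 2q - 2 ⇒ q = - \frac{8}{9}.
General: T(n) = A·(-2)^n - \frac{n}{3} - \frac{8}{9}.
Apply T(0) = -3: A - \frac{8}{9} = -3 ⇒ A = - \frac{19}{9}.
So T(n) = - \frac{19 \left(-2\right)^{n}}{9} - \frac{n}{3} - \frac{8}{9}.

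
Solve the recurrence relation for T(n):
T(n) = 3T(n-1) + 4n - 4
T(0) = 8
First-order linear with linear forcing.
Homogeneous solution: T_h(n) = A·(3)^n.
Try particular T_p(n) = pn + q. Substituting:
  pn + q = 3(p(n-1) + q) + 4n - 4.
Matching the n-coefficient: p = 3p + 4 ⇒ p = -2.
Matching constants: q = -3p + 3q - 4 ⇒ q = -1.
General: T(n) = A·(3)^n - 2 n - 1.
Apply T(0) = 8: A - 1 = 8 ⇒ A = 9.
So T(n) = 9 \cdot 3^{n} - 2 n - 1.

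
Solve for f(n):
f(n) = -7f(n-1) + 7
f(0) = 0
First-order linear non-homogeneous.
Homogeneous solution: f_h(n) = A·(-7)^n.
Try constant particular solution f_p = K: K = -7K + 7 ⇒ K = \frac{7}{8}.
General: f(n) = A·(-7)^n + \frac{7}{8}.
Apply f(0) = 0: A + \frac{7}{8} = 0 ⇒ A = - \frac{7}{8}.
So f(n) = \frac{7}{8} - \frac{7 \left(-7\right)^{n}}{8}.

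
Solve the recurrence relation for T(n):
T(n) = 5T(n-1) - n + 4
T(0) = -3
First-order linear with linear forcing.
Homogeneous solution: T_h(n) = A·(5)^n.
Try particular T_p(n) = pn + q. Substituting:
  pn + q = 5(p(n-1) + q) - n + 4.
Matching the n-coefficient: p = 5p - 1 ⇒ p = \frac{1}{4}.
Matching constants: q = -5p + 5q + 4 ⇒ q = - \frac{11}{16}.
General: T(n) = A·(5)^n + \frac{n}{4} - \frac{11}{16}.
Apply T(0) = -3: A - \frac{11}{16} = -3 ⇒ A = - \frac{37}{16}.
So T(n) = - \frac{37 \cdot 5^{n}}{16} + \frac{n}{4} - \frac{11}{16}.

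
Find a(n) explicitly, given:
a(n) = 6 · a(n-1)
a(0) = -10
Pure geometric recurrence with ratio 6.
By induction a(n) = a(0) · (6)^n = - 10 \cdot 6^{n}.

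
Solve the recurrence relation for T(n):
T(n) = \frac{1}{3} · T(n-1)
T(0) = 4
Pure geometric recurrence with ratio \frac{1}{3}.
By induction T(n) = T(0) · (\frac{1}{3})^n = 4 \cdot 3^{- n}.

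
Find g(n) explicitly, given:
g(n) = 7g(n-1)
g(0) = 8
This is a homogeneous first-order recurrence with ratio 7.
By induction g(n) = g(0) · (7)^n = 8 \cdot 7^{n}.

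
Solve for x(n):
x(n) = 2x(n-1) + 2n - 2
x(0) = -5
First-order linear with linear forcing.
Homogeneous solution: x_h(n) = A·(2)^n.
Try particular x_p(n) = pn + q. Substituting:
  pn + q = 2(p(n-1) + q) + 2n - 2.
Matching the n-coefficient: p = 2p + 2 ⇒ p = -2.
Matching constants: q = -2p + 2q - 2 ⇒ q = -2.
General: x(n) = A·(2)^n - 2 n - 2.
Apply x(0) = -5: A - 2 = -5 ⇒ A = -3.
So x(n) = - 3 \cdot 2^{n} - 2 n - 2.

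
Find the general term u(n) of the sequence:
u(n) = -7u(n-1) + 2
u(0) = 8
First-order linear non-homogeneous.
Homogeneous solution: u_h(n) = A·(-7)^n.
Try constant particular solution u_p = K: K = -7K + 2 ⇒ K = \frac{1}{4}.
General: u(n) = A·(-7)^n + \frac{1}{4}.
Apply u(0) = 8: A + \frac{1}{4} = 8 ⇒ A = \frac{31}{4}.
So u(n) = \frac{31 \left(-7\right)^{n}}{4} + \frac{1}{4}.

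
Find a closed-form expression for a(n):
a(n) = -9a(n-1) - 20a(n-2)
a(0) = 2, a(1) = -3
Characteristic equation: x² + 9x + 20 = 0, which factors as (x - (-4))(x - (-5)) = 0.
Roots r₁ = -4, r₂ = -5 (distinct).
General solution: a(n) = A·(-4)^n + B·(-5)^n.
From a(0) = 2: A + B = 2.
From a(1) = -3: -4A - 5B = -3.
Solving: A = 7, B = -5.
So a(n) = 7 \left(-4\right)^{n} - 5 \left(-5\right)^{n}.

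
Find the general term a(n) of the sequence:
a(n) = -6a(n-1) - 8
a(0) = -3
First-order linear non-homogeneous.
Homogeneous solution: a_h(n) = A·(-6)^n.
Try constant particular solution a_p = K: K = -6K - 8 ⇒ K = - \frac{8}{7}.
General: a(n) = A·(-6)^n - \frac{8}{7}.
Apply a(0) = -3: A - \frac{8}{7} = -3 ⇒ A = - \frac{13}{7}.
So a(n) = - \frac{13 \left(-6\right)^{n}}{7} - \frac{8}{7}.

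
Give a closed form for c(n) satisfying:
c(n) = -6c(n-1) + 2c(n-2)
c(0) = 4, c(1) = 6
Characteristic equation: x² + 6x - 2 = 0.
Discriminant Δ = (-6)² + 4·(2) = 44.
Roots r₁,₂ = (-6 ± √44)/2, so r₁ = -3 + \sqrt{11}, r₂ = - \sqrt{11} - 3.
General solution: c(n) = A·r₁^n + B·r₂^n.
From the initial conditions, A + B = 4 and r₁A + r₂B = 6.
Since r₁ - r₂ = √44: A = (6 - (4)r₂)/√44 = 2 + \frac{9 \sqrt{11}}{11}, and B = 4 - A = 2 - \frac{9 \sqrt{11}}{11}.
So c(n) = \left(2 + \frac{9 \sqrt{11}}{11}\right)\left(-3 + \sqrt{11}\right)^n + \left(2 - \frac{9 \sqrt{11}}{11}\right)\left(- \sqrt{11} - 3\right)^n.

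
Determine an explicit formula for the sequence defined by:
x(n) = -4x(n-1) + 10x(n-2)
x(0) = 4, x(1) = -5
Characteristic equation: x² + 4x - 10 = 0.
Discriminant Δ = (-4)² + 4·(10) = 56.
Roots r₁,₂ = (-4 ± √56)/2, so r₁ = -2 + \sqrt{14}, r₂ = - \sqrt{14} - 2.
General solution: x(n) = A·r₁^n + B·r₂^n.
From the initial conditions, A + B = 4 and r₁A + r₂B = -5.
Since r₁ - r₂ = √56: A = (-5 - (4)r₂)/√56 = \frac{3 \sqrt{14}}{28} + 2, and B = 4 - A = 2 - \frac{3 \sqrt{14}}{28}.
So x(n) = \left(\frac{3 \sqrt{14}}{28} + 2\right)\left(-2 + \sqrt{14}\right)^n + \left(2 - \frac{3 \sqrt{14}}{28}\right)\left(- \sqrt{14} - 2\right)^n.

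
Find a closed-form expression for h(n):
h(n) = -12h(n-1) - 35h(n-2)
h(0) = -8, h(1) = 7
Characteristic equation: x² + 12x + 35 = 0, which factors as (x - (-7))(x - (-5)) = 0.
Roots r₁ = -7, r₂ = -5 (distinct).
General solution: h(n) = A·(-7)^n + B·(-5)^n.
From h(0) = -8: A + B = -8.
From h(1) = 7: -7A - 5B = 7.
Solving: A = \frac{33}{2}, B = - \frac{49}{2}.
So h(n) = - \frac{49 \left(-5\right)^{n}}{2} + \frac{33 \left(-7\right)^{n}}{2}.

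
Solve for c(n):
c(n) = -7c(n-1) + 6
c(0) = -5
First-order linear non-homogeneous.
Homogeneous solution: c_h(n) = A·(-7)^n.
Try constant particular solution c_p = K: K = -7K + 6 ⇒ K = \frac{3}{4}.
General: c(n) = A·(-7)^n + \frac{3}{4}.
Apply c(0) = -5: A + \frac{3}{4} = -5 ⇒ A = - \frac{23}{4}.
So c(n) = \frac{3}{4} - \frac{23 \left(-7\right)^{n}}{4}.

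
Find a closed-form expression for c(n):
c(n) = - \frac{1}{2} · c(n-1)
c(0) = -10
Pure geometric recurrence with ratio - \frac{1}{2}.
By induction c(n) = c(0) · (- \frac{1}{2})^n = - 10 \left(- \frac{1}{2}\right)^{n}.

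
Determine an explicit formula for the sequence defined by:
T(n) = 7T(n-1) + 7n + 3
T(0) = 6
First-order linear with linear forcing.
Homogeneous solution: T_h(n) = A·(7)^n.
Try particular T_p(n) = pn + q. Substituting:
  pn + q = 7(p(n-1) + q) + 7n + 3.
Matching the n-coefficient: p = 7p + 7 ⇒ p = - \frac{7}{6}.
Matching constants: q = -7p + 7q + 3 ⇒ q = - \frac{67}{36}.
General: T(n) = A·(7)^n - \frac{7 n}{6} - \frac{67}{36}.
Apply T(0) = 6: A - \frac{67}{36} = 6 ⇒ A = \frac{283}{36}.
So T(n) = \frac{283 \cdot 7^{n}}{36} - \frac{7 n}{6} - \frac{67}{36}.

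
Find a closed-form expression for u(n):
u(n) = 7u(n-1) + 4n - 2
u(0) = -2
First-order linear with linear forcing.
Homogeneous solution: u_h(n) = A·(7)^n.
Try particular u_p(n) = pn + q. Substituting:
  pn + q = 7(p(n-1) + q) + 4n - 2.
Matching the n-coefficient: p = 7p + 4 ⇒ p = - \frac{2}{3}.
Matching constants: q = -7p + 7q - 2 ⇒ q = - \frac{4}{9}.
General: u(n) = A·(7)^n - \frac{2 n}{3} - \frac{4}{9}.
Apply u(0) = -2: A - \frac{4}{9} = -2 ⇒ A = - \frac{14}{9}.
So u(n) = - \frac{14 \cdot 7^{n}}{9} - \frac{2 n}{3} - \frac{4}{9}.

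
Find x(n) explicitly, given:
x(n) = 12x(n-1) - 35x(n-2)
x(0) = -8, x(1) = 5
Characteristic equation: x² - 12x + 35 = 0, which factors as (x - (5))(x - (7)) = 0.
Roots r₁ = 5, r₂ = 7 (distinct).
General solution: x(n) = A·(5)^n + B·(7)^n.
From x(0) = -8: A + B = -8.
From x(1) = 5: 5A + 7B = 5.
Solving: A = - \frac{61}{2}, B = \frac{45}{2}.
So x(n) = - \frac{61 \cdot 5^{n}}{2} + \frac{45 \cdot 7^{n}}{2}.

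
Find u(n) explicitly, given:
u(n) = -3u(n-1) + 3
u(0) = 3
First-order linear non-homogeneous.
Homogeneous solution: u_h(n) = A·(-3)^n.
Try constant particular solution u_p = K: K = -3K + 3 ⇒ K = \frac{3}{4}.
General: u(n) = A·(-3)^n + \frac{3}{4}.
Apply u(0) = 3: A + \frac{3}{4} = 3 ⇒ A = \frac{9}{4}.
So u(n) = \frac{9 \left(-3\right)^{n}}{4} + \frac{3}{4}.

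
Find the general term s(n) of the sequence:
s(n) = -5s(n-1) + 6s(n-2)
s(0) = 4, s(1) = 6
Characteristic equation: x² + 5x - 6 = 0, which factors as (x - (-6))(x - (1)) = 0.
Roots r₁ = -6, r₂ = 1 (distinct).
General solution: s(n) = A·(-6)^n + B·(1)^n.
From s(0) = 4: A + B = 4.
From s(1) = 6: -6A + B = 6.
Solving: A = - \frac{2}{7}, B = \frac{30}{7}.
So s(n) = \frac{30}{7} - \frac{2 \left(-6\right)^{n}}{7}.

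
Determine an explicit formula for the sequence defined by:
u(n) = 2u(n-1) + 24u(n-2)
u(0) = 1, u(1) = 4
Characteristic equation: x² - 2x - 24 = 0, which factors as (x - (-4))(x - (6)) = 0.
Roots r₁ = -4, r₂ = 6 (distinct).
General solution: u(n) = A·(-4)^n + B·(6)^n.
From u(0) = 1: A + B = 1.
From u(1) = 4: -4A + 6B = 4.
Solving: A = \frac{1}{5}, B = \frac{4}{5}.
So u(n) = \frac{\left(-4\right)^{n}}{5} + \frac{4 \cdot 6^{n}}{5}.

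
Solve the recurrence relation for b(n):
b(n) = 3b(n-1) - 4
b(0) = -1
First-order linear non-homogeneous.
Homogeneous solution: b_h(n) = A·(3)^n.
Try constant particular solution b_p = K: K = 3K - 4 ⇒ K = 2.
General: b(n) = A·(3)^n + 2.
Apply b(0) = -1: A + 2 = -1 ⇒ A = -3.
So b(n) = 2 - 3 \cdot 3^{n}.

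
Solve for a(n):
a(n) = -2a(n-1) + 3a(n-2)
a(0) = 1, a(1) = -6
Characteristic equation: x² + 2x - 3 = 0, which factors as (x - (-3))(x - (1)) = 0.
Roots r₁ = -3, r₂ = 1 (distinct).
General solution: a(n) = A·(-3)^n + B·(1)^n.
From a(0) = 1: A + B = 1.
From a(1) = -6: -3A + B = -6.
Solving: A = \frac{7}{4}, B = - \frac{3}{4}.
So a(n) = \frac{7 \left(-3\right)^{n}}{4} - \frac{3}{4}.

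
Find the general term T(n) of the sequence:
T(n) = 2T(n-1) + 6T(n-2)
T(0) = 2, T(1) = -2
Characteristic equation: x² - 2x - 6 = 0.
Discriminant Δ = (2)² + 4·(6) = 28.
Roots r₁,₂ = (2 ± √28)/2, so r₁ = 1 + \sqrt{7}, r₂ = 1 - \sqrt{7}.
General solution: T(n) = A·r₁^n + B·r₂^n.
From the initial conditions, A + B = 2 and r₁A + r₂B = -2.
Since r₁ - r₂ = √28: A = (-2 - (2)r₂)/√28 = 1 - \frac{2 \sqrt{7}}{7}, and B = 2 - A = \frac{2 \sqrt{7}}{7} + 1.
So T(n) = \left(1 - \frac{2 \sqrt{7}}{7}\right)\left(1 + \sqrt{7}\right)^n + \left(\frac{2 \sqrt{7}}{7} + 1\right)\left(1 - \sqrt{7}\right)^n.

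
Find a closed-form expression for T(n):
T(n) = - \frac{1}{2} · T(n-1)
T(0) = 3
Pure geometric recurrence with ratio - \frac{1}{2}.
By induction T(n) = T(0) · (- \frac{1}{2})^n = 3 \left(- \frac{1}{2}\right)^{n}.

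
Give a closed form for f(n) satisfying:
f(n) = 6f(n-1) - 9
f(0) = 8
First-order linear non-homogeneous.
Homogeneous solution: f_h(n) = A·(6)^n.
Try constant particular solution f_p = K: K = 6K - 9 ⇒ K = \frac{9}{5}.
General: f(n) = A·(6)^n + \frac{9}{5}.
Apply f(0) = 8: A + \frac{9}{5} = 8 ⇒ A = \frac{31}{5}.
So f(n) = \frac{31 \cdot 6^{n}}{5} + \frac{9}{5}.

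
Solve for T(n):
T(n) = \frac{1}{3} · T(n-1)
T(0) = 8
Pure geometric recurrence with ratio \frac{1}{3}.
By induction T(n) = T(0) · (\frac{1}{3})^n = 8 \cdot 3^{- n}.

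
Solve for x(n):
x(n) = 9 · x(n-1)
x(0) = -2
Pure geometric recurrence with ratio 9.
By induction x(n) = x(0) · (9)^n = - 2 \cdot 9^{n}.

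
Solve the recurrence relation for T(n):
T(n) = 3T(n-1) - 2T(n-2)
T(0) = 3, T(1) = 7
Characteristic equation: x² - 3x + 2 = 0, which factors as (x - (1))(x - (2)) = 0.
Roots r₁ = 1, r₂ = 2 (distinct).
General solution: T(n) = A·(1)^n + B·(2)^n.
From T(0) = 3: A + B = 3.
From T(1) = 7: A + 2B = 7.
Solving: A = -1, B = 4.
So T(n) = 4 \cdot 2^{n} - 1.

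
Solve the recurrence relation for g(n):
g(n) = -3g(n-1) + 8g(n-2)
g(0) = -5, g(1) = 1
Characteristic equation: x² + 3x - 8 = 0.
Discriminant Δ = (-3)² + 4·(8) = 41.
Roots r₁,₂ = (-3 ± √41)/2, so r₁ = - \frac{3}{2} + \frac{\sqrt{41}}{2}, r₂ = - \frac{\sqrt{41}}{2} - \frac{3}{2}.
General solution: g(n) = A·r₁^n + B·r₂^n.
From the initial conditions, A + B = -5 and r₁A + r₂B = 1.
Since r₁ - r₂ = √41: A = (1 - (-5)r₂)/√41 = - \frac{5}{2} - \frac{13 \sqrt{41}}{82}, and B = -5 - A = - \frac{5}{2} + \frac{13 \sqrt{41}}{82}.
So g(n) = \left(- \frac{5}{2} - \frac{13 \sqrt{41}}{82}\right)\left(- \frac{3}{2} + \frac{\sqrt{41}}{2}\right)^n + \left(- \frac{5}{2} + \frac{13 \sqrt{41}}{82}\right)\left(- \frac{\sqrt{41}}{2} - \frac{3}{2}\right)^n.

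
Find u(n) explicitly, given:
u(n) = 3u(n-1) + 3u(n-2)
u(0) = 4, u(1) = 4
Characteristic equation: x² - 3x - 3 = 0.
Discriminant Δ = (3)² + 4·(3) = 21.
Roots r₁,₂ = (3 ± √21)/2, so r₁ = \frac{3}{2} + \frac{\sqrt{21}}{2}, r₂ = \frac{3}{2} - \frac{\sqrt{21}}{2}.
General solution: u(n) = A·r₁^n + B·r₂^n.
From the initial conditions, A + B = 4 and r₁A + r₂B = 4.
Since r₁ - r₂ = √21: A = (4 - (4)r₂)/√21 = 2 - \frac{2 \sqrt{21}}{21}, and B = 4 - A = \frac{2 \sqrt{21}}{21} + 2.
So u(n) = \left(2 - \frac{2 \sqrt{21}}{21}\right)\left(\frac{3}{2} + \frac{\sqrt{21}}{2}\right)^n + \left(\frac{2 \sqrt{21}}{21} + 2\right)\left(\frac{3}{2} - \frac{\sqrt{21}}{2}\right)^n.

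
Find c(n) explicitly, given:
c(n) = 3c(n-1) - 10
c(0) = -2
First-order linear non-homogeneous.
Homogeneous solution: c_h(n) = A·(3)^n.
Try constant particular solution c_p = K: K = 3K - 10 ⇒ K = 5.
General: c(n) = A·(3)^n + 5.
Apply c(0) = -2: A + 5 = -2 ⇒ A = -7.
So c(n) = 5 - 7 \cdot 3^{n}.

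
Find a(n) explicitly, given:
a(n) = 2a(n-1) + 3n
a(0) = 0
First-order linear with linear forcing.
Homogeneous solution: a_h(n) = A·(2)^n.
Try particular a_p(n) = pn + q. Substituting:
  pn + q = 2(p(n-1) + q) + 3n.
Matching the n-coefficient: p = 2p + 3 ⇒ p = -3.
Matching constants: q = -2p + 2q ⇒ q = -6.
General: a(n) = A·(2)^n - 3 n - 6.
Apply a(0) = 0: A - 6 = 0 ⇒ A = 6.
So a(n) = 6 \cdot 2^{n} - 3 n - 6.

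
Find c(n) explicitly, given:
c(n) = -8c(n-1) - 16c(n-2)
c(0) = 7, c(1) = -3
Characteristic equation: x² + 8x + 16 = 0, which is (x - (-4))².
Repeated root r = -4.
General solution: c(n) = (A + Bn)·(-4)^n.
From c(0) = 7: A = 7.
From c(1) = -3: (A + B)·(-4) = -3 ⇒ B = - \frac{25}{4}.
So c(n) = \left(7 - \frac{25 n}{4}\right) \cdot (-4)^n.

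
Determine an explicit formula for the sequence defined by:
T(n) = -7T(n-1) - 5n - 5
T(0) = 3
First-order linear with linear forcing.
Homogeneous solution: T_h(n) = A·(-7)^n.
Try particular T_p(n) = pn + q. Substituting:
  pn + q = -7(p(n-1) + q) - 5n - 5.
Matching the n-coefficient: p = -7p - 5 ⇒ p = - \frac{5}{8}.
Matching constants: q = 7p - 7q - 5 ⇒ q = - \frac{75}{64}.
General: T(n) = A·(-7)^n - \frac{5 n}{8} - \frac{75}{64}.
Apply T(0) = 3: A - \frac{75}{64} = 3 ⇒ A = \frac{267}{64}.
So T(n) = \frac{267 \left(-7\right)^{n}}{64} - \frac{5 n}{8} - \frac{75}{64}.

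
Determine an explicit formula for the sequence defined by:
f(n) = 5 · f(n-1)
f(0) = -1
Pure geometric recurrence with ratio 5.
By induction f(n) = f(0) · (5)^n = - 5^{n}.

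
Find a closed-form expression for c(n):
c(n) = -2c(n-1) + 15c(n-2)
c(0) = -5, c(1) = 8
Characteristic equation: x² + 2x - 15 = 0, which factors as (x - (3))(x - (-5)) = 0.
Roots r₁ = 3, r₂ = -5 (distinct).
General solution: c(n) = A·(3)^n + B·(-5)^n.
From c(0) = -5: A + B = -5.
From c(1) = 8: 3A - 5B = 8.
Solving: A = - \frac{17}{8}, B = - \frac{23}{8}.
So c(n) = - \frac{23 \left(-5\right)^{n}}{8} - \frac{17 \cdot 3^{n}}{8}.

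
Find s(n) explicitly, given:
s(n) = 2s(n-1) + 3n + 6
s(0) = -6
First-order linear with linear forcing.
Homogeneous solution: s_h(n) = A·(2)^n.
Try particular s_p(n) = pn + q. Substituting:
  pn + q = 2(p(n-1) + q) + 3n + 6.
Matching the n-coefficient: p = 2p + 3 ⇒ p = -3.
Matching constants: q = -2p + 2q + 6 ⇒ q = -12.
General: s(n) = A·(2)^n - 3 n - 12.
Apply s(0) = -6: A - 12 = -6 ⇒ A = 6.
So s(n) = 6 \cdot 2^{n} - 3 n - 12.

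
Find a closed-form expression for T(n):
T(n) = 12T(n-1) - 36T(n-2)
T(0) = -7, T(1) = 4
Characteristic equation: x² - 12x + 36 = 0, which is (x - (6))².
Repeated root r = 6.
General solution: T(n) = (A + Bn)·(6)^n.
From T(0) = -7: A = -7.
From T(1) = 4: (A + B)·(6) = 4 ⇒ B = \frac{23}{3}.
So T(n) = \left(\frac{23 n}{3} - 7\right) \cdot (6)^n.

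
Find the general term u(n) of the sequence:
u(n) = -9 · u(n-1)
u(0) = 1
Pure geometric recurrence with ratio -9.
By induction u(n) = u(0) · (-9)^n = \left(-9\right)^{n}.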